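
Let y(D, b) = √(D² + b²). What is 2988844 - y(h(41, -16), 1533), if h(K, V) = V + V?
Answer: 2988844 - √2351113 ≈ 2.9873e+6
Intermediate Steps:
h(K, V) = 2*V
2988844 - y(h(41, -16), 1533) = 2988844 - √((2*(-16))² + 1533²) = 2988844 - √((-32)² + 2350089) = 2988844 - √(1024 + 2350089) = 2988844 - √2351113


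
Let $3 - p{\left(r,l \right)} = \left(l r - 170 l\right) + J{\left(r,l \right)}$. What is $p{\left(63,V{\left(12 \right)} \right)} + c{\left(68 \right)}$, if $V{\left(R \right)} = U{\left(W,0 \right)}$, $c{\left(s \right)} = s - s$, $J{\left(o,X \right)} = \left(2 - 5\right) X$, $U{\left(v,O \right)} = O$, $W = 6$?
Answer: $3$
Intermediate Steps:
$J{\left(o,X \right)} = - 3 X$
$c{\left(s \right)} = 0$
$V{\left(R \right)} = 0$
$p{\left(r,l \right)} = 3 + 173 l - l r$ ($p{\left(r,l \right)} = 3 - \left(\left(l r - 170 l\right) - 3 l\right) = 3 - \left(\left(- 170 l + l r\right) - 3 l\right) = 3 - \left(- 173 l + l r\right) = 3 + 173 l - l r$)
$p{\left(63,V{\left(12 \right)} \right)} + c{\left(68 \right)} = \left(3 + 173 \cdot 0 - 0 \cdot 63\right) + 0 = \left(3 + 0 + 0\right) + 0 = 3 + 0 = 3$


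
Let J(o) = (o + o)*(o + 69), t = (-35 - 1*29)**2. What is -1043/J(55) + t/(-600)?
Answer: -1412381/204600 ≈ -6.9031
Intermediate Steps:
t = 4096 (t = (-35 - 29)**2 = (-64)**2 = 4096)
J(o) = 2*o*(69 + o) (J(o) = (2*o)*(69 + o) = 2*o*(69 + o))
-1043/J(55) + t/(-600) = -1043*1/(110*(69 + 55)) + 4096/(-600) = -1043/(2*55*124) + 4096*(-1/600) = -1043/13640 - 512/75 = -1412381/204600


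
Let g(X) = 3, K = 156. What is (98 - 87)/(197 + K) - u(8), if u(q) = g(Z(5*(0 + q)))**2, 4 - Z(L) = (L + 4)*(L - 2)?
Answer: -3166/353 ≈ -8.9688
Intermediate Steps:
Z(L) = 4 - (-2 + L)*(4 + L) (Z(L) = 4 - (L + 4)*(L - 2) = 4 - (4 + L)*(-2 + L) = 4 - (-2 + L)*(4 + L))
u(q) = 9 (u(q) = 3**2 = 9)
(98 - 87)/(197 + K) - u(8) = (98 - 87)/(197 + 156) - 1*9 = 11/353 - 9 = -3166/353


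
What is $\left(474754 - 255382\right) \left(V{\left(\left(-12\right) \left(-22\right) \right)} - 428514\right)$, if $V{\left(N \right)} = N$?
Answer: $-93946059000$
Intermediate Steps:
$\left(474754 - 255382\right) \left(V{\left(\left(-12\right) \left(-22\right) \right)} - 428514\right) = \left(474754 - 255382\right) \left(\left(-12\right) \left(-22\right) - 428514\right) = 219372 \left(264 - 428514\right) = 219372 \left(-428250\right) = -93946059000$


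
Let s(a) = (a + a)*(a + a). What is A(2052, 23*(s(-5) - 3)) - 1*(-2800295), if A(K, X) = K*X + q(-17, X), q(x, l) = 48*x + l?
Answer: 7379722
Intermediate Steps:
s(a) = 4*a² (s(a) = (2*a)*(2*a) = 4*a²)
q(x, l) = l + 48*x
A(K, X) = -816 + X + K*X (A(K, X) = K*X + (X + 48*(-17)) = K*X + (X - 816) = K*X + (-816 + X) = -816 + X + K*X)
A(2052, 23*(s(-5) - 3)) - 1*(-2800295) = (-816 + 23*(4*(-5)² - 3) + 2052*(23*(4*(-5)² - 3))) - 1*(-2800295) = (-816 + 23*(4*25 - 3) + 2052*(23*(4*25 - 3))) + 2800295 = (-816 + 23*(100 - 3) + 2052*(23*(100 - 3))) + 2800295 = (-816 + 23*97 + 2052*(23*97)) + 2800295 = (-816 + 2231 + 2052*2231) + 2800295 = (-816 + 2231 + 4578012) + 2800295 = 4579427 + 2800295 = 7379722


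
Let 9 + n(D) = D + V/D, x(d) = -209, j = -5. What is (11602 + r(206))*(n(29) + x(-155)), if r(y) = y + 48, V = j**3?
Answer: -66464736/29 ≈ -2.2919e+6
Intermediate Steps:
V = -125 (V = (-5)**3 = -125)
n(D) = -9 + D - 125/D (n(D) = -9 + (D - 125/D) = -9 + D - 125/D)
r(y) = 48 + y
(11602 + r(206))*(n(29) + x(-155)) = (11602 + (48 + 206))*((-9 + 29 - 125/29) - 209) = (11602 + 254)*((-9 + 29 - 125*1/29) - 209) = 11856*((-9 + 29 - 125/29) - 209) = 11856*(455/29 - 209) = 11856*(-5606/29) = -66464736/29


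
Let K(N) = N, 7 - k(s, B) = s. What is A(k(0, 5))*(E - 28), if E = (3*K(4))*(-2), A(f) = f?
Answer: -364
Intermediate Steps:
k(s, B) = 7 - s
E = -24 (E = (3*4)*(-2) = 12*(-2) = -24)
A(k(0, 5))*(E - 28) = (7 - 1*0)*(-24 - 28) = (7 + 0)*(-52) = 7*(-52) = -364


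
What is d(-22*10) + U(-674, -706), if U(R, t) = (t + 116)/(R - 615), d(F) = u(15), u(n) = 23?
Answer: 30237/1289 ≈ 23.458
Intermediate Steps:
d(F) = 23
U(R, t) = (116 + t)/(-615 + R)
d(-22*10) + U(-674, -706) = 23 + (116 - 706)/(-615 - 674) = 23 - 590/(-1289) = 23 - 1/1289*(-590) = 23 + 590/1289 = 30237/1289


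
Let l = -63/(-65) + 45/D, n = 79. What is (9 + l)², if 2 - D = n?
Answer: 2206274841/25050025 ≈ 88.075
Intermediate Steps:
D = -77 (D = 2 - 1*79 = 2 - 79 = -77)
l = 1926/5005 (l = -63/(-65) + 45/(-77) = -63*(-1/65) + 45*(-1/77) = 63/65 - 45/77 = 1926/5005 ≈ 0.38482)
(9 + l)² = (9 + 1926/5005)² = (46971/5005)² = 2206274841/25050025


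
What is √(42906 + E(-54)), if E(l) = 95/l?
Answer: √13900974/18 ≈ 207.13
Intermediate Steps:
√(42906 + E(-54)) = √(42906 + 95/(-54)) = √(42906 + 95*(-1/54)) = √(42906 - 95/54) = √(2316829/54) = √13900974/18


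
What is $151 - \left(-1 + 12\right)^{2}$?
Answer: $30$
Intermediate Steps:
$151 - \left(-1 + 12\right)^{2} = 151 - 11^{2} = 151 - 121 = 30$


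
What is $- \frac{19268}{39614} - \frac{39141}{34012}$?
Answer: $- \frac{1102937395}{673675684} \approx -1.6372$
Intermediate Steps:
$- \frac{19268}{39614} - \frac{39141}{34012} = \left(-19268\right) \frac{1}{39614} - \frac{39141}{34012} = - \frac{9634}{19807} - \frac{39141}{34012} = - \frac{1102937395}{673675684}$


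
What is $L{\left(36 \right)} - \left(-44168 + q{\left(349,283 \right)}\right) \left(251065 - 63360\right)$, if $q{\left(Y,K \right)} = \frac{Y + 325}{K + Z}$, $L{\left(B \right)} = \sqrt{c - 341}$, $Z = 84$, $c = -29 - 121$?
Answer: $\frac{3042506966310}{367} + i \sqrt{491} \approx 8.2902 \cdot 10^{9} + 22.159 i$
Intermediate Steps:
$c = -150$ ($c = -29 - 121 = -150$)
$L{\left(B \right)} = i \sqrt{491}$ ($L{\left(B \right)} = \sqrt{-150 - 341} = \sqrt{-491} = i \sqrt{491}$)
$q{\left(Y,K \right)} = \frac{325 + Y}{84 + K}$ ($q{\left(Y,K \right)} = \frac{Y + 325}{K + 84} = \frac{325 + Y}{84 + K}$)
$L{\left(36 \right)} - \left(-44168 + q{\left(349,283 \right)}\right) \left(251065 - 63360\right) = i \sqrt{491} - \left(-44168 + \frac{325 + 349}{84 + 283}\right) \left(251065 - 63360\right) = i \sqrt{491} - \left(-44168 + \frac{1}{367} \cdot 674\right) 187705 = i \sqrt{491} - \left(-44168 + \frac{674}{367}\right) 187705 = i \sqrt{491} - \left(- \frac{16208982}{367}\right) 187705 = i \sqrt{491} - - \frac{3042506966310}{367} = i \sqrt{491} + \frac{3042506966310}{367} = \frac{3042506966310}{367} + i \sqrt{491}$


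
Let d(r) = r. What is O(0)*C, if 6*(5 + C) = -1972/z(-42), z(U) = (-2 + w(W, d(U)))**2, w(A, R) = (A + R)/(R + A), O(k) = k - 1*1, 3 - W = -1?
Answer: 1001/3 ≈ 333.67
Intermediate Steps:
W = 4 (W = 3 - 1*(-1) = 3 + 1 = 4)
O(k) = -1 + k (O(k) = k - 1 = -1 + k)
w(A, R) = 1 (w(A, R) = (A + R)/(A + R) = 1)
z(U) = 1 (z(U) = (-2 + 1)**2 = (-1)**2 = 1)
C = -1001/3 (C = -5 + (-1972/1)/6 = -5 + (-1972*1)/6 = -5 + (1/6)*(-1972) = -5 - 986/3 = -1001/3 ≈ -333.67)
O(0)*C = (-1 + 0)*(-1001/3) = -1*(-1001/3) = 1001/3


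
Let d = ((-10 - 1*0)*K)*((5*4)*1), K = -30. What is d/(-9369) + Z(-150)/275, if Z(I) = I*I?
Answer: 2788700/34353 ≈ 81.178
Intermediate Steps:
d = 6000 (d = ((-10 - 1*0)*(-30))*((5*4)*1) = ((-10 + 0)*(-30))*(20*1) = -10*(-30)*20 = 300*20 = 6000)
Z(I) = I²
d/(-9369) + Z(-150)/275 = 6000/(-9369) + (-150)²/275 = 6000*(-1/9369) + 22500*(1/275) = -2000/3123 + 900/11 = 2788700/34353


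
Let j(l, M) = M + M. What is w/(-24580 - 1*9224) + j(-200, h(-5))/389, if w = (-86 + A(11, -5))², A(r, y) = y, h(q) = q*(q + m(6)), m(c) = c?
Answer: -3559349/13149756 ≈ -0.27068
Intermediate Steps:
h(q) = q*(6 + q) (h(q) = q*(q + 6) = q*(6 + q))
j(l, M) = 2*M
w = 8281 (w = (-86 - 5)² = (-91)² = 8281)
w/(-24580 - 1*9224) + j(-200, h(-5))/389 = 8281/(-24580 - 1*9224) + (2*(-5*(6 - 5)))/389 = 8281/(-24580 - 9224) + (2*(-5*1))*(1/389) = 8281/(-33804) + (2*(-5))*(1/389) = 8281*(-1/33804) - 10*1/389 = -8281/33804 - 10/389 = -3559349/13149756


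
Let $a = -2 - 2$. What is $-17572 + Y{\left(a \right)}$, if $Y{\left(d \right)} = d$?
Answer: $-17576$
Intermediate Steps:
$a = -4$ ($a = -2 - 2 = -4$)
$-17572 + Y{\left(a \right)} = -17572 - 4 = -17576$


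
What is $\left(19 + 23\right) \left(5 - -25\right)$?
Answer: $1260$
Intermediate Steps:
$\left(19 + 23\right) \left(5 - -25\right) = 42 \left(5 + 25\right) = 42 \cdot 30 = 1260$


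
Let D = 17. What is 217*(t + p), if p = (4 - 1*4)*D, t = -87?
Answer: -18879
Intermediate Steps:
p = 0 (p = (4 - 1*4)*17 = (4 - 4)*17 = 0*17 = 0)
217*(t + p) = 217*(-87 + 0) = 217*(-87) = -18879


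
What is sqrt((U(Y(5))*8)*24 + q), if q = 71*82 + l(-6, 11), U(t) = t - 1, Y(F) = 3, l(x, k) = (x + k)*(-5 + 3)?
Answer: 2*sqrt(1549) ≈ 78.715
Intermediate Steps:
l(x, k) = -2*k - 2*x (l(x, k) = (k + x)*(-2) = -2*k - 2*x)
U(t) = -1 + t
q = 5812 (q = 71*82 + (-2*11 - 2*(-6)) = 5822 + (-22 + 12) = 5822 - 10 = 5812)
sqrt((U(Y(5))*8)*24 + q) = sqrt(((-1 + 3)*8)*24 + 5812) = sqrt((2*8)*24 + 5812) = sqrt(16*24 + 5812) = sqrt(384 + 5812) = sqrt(6196) = 2*sqrt(1549)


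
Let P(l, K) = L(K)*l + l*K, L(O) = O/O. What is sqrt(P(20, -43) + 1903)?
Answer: sqrt(1063) ≈ 32.604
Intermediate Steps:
L(O) = 1
P(l, K) = l + K*l (P(l, K) = 1*l + l*K = l + K*l)
sqrt(P(20, -43) + 1903) = sqrt(20*(1 - 43) + 1903) = sqrt(20*(-42) + 1903) = sqrt(-840 + 1903) = sqrt(1063)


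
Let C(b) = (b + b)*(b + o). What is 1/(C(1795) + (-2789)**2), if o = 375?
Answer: 1/15568821 ≈ 6.4231e-8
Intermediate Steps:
C(b) = 2*b*(375 + b) (C(b) = (b + b)*(b + 375) = (2*b)*(375 + b) = 2*b*(375 + b))
1/(C(1795) + (-2789)**2) = 1/(2*1795*(375 + 1795) + (-2789)**2) = 1/(2*1795*2170 + 7778521) = 1/(7790300 + 7778521) = 1/15568821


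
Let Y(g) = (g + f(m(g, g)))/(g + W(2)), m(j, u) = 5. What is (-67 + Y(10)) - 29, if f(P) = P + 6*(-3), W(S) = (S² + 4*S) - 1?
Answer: -673/7 ≈ -96.143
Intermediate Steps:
W(S) = -1 + S² + 4*S
f(P) = -18 + P (f(P) = P - 18 = -18 + P)
Y(g) = (-13 + g)/(11 + g) (Y(g) = (g + (-18 + 5))/(g + (-1 + 2² + 4*2)) = (g - 13)/(g + (-1 + 4 + 8)) = (-13 + g)/(g + 11) = (-13 + g)/(11 + g))
(-67 + Y(10)) - 29 = (-67 + (-13 + 10)/(11 + 10)) - 29 = (-67 - 3/21) - 29 = (-67 + (1/21)*(-3)) - 29 = (-67 - ⅐) - 29 = -470/7 - 29 = -673/7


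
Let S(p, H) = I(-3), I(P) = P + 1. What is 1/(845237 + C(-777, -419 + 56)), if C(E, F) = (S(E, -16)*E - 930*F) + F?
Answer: 1/1184018 ≈ 8.4458e-7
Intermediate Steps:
I(P) = 1 + P
S(p, H) = -2 (S(p, H) = 1 - 3 = -2)
C(E, F) = -929*F - 2*E (C(E, F) = (-2*E - 930*F) + F = (-930*F - 2*E) + F = -929*F - 2*E)
1/(845237 + C(-777, -419 + 56)) = 1/(845237 + (-929*(-419 + 56) - 2*(-777))) = 1/(845237 + (-929*(-363) + 1554)) = 1/(845237 + (337227 + 1554)) = 1/(845237 + 338781) = 1/1184018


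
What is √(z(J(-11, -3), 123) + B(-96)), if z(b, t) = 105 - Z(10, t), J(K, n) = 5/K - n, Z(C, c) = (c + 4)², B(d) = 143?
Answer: I*√15881 ≈ 126.02*I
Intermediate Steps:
Z(C, c) = (4 + c)²
J(K, n) = -n + 5/K
z(b, t) = 105 - (4 + t)²
√(z(J(-11, -3), 123) + B(-96)) = √((105 - (4 + 123)²) + 143) = √((105 - 1*127²) + 143) = √((105 - 1*16129) + 143) = √((105 - 16129) + 143) = √(-16024 + 143) = √(-15881) = I*√15881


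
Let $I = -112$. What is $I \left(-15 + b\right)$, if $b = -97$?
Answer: $12544$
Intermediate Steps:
$I \left(-15 + b\right) = - 112 \left(-15 - 97\right) = \left(-112\right) \left(-112\right) = 12544$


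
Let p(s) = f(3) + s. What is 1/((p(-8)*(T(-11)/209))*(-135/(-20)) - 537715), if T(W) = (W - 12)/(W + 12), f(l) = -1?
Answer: -836/449524151 ≈ -1.8597e-6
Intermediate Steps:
T(W) = (-12 + W)/(12 + W)
p(s) = -1 + s
1/((p(-8)*(T(-11)/209))*(-135/(-20)) - 537715) = 1/(((-1 - 8)*(((-12 - 11)/(12 - 11))/209))*(-135/(-20)) - 537715) = 1/((-9*-23/1/209)*(-135*(-1/20)) - 537715) = 1/(-9*1*(-23)/209*(27/4) - 537715) = 1/(-(-207)/209*(27/4) - 537715) = 1/(-9*(-23/209)*(27/4) - 537715) = 1/((207/209)*(27/4) - 537715) = 1/(5589/836 - 537715) = 1/(-449524151/836) = -836/449524151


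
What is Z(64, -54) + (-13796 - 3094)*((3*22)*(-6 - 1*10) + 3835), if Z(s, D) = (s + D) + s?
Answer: -46937236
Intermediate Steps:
Z(s, D) = D + 2*s (Z(s, D) = (D + s) + s = D + 2*s)
Z(64, -54) + (-13796 - 3094)*((3*22)*(-6 - 1*10) + 3835) = (-54 + 2*64) + (-13796 - 3094)*((3*22)*(-6 - 1*10) + 3835) = (-54 + 128) - 16890*(66*(-6 - 10) + 3835) = 74 - 16890*(66*(-16) + 3835) = 74 - 16890*(-1056 + 3835) = 74 - 16890*2779 = 74 - 46937310 = -46937236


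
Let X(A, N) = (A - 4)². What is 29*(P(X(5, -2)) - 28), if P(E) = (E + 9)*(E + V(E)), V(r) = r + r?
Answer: 58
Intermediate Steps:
V(r) = 2*r
X(A, N) = (-4 + A)²
P(E) = 3*E*(9 + E) (P(E) = (E + 9)*(E + 2*E) = (9 + E)*(3*E) = 3*E*(9 + E))
29*(P(X(5, -2)) - 28) = 29*(3*(-4 + 5)²*(9 + (-4 + 5)²) - 28) = 29*(3*1²*(9 + 1²) - 28) = 29*(3*1*(9 + 1) - 28) = 29*(3*1*10 - 28) = 29*(30 - 28) = 29*2 = 58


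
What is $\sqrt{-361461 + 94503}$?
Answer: $3 i \sqrt{29662} \approx 516.68 i$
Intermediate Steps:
$\sqrt{-361461 + 94503} = \sqrt{-266958} = 3 i \sqrt{29662}$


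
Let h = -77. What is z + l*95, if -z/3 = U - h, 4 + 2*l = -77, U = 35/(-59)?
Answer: -481053/118 ≈ -4076.7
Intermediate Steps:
U = -35/59 (U = 35*(-1/59) = -35/59 ≈ -0.59322)
l = -81/2 (l = -2 + (½)*(-77) = -2 - 77/2 = -81/2 ≈ -40.500)
z = -13524/59 (z = -3*(-35/59 - 1*(-77)) = -3*(-35/59 + 77) = -3*4508/59 = -13524/59 ≈ -229.22)
z + l*95 = -13524/59 - 81/2*95 = -13524/59 - 7695/2 = -481053/118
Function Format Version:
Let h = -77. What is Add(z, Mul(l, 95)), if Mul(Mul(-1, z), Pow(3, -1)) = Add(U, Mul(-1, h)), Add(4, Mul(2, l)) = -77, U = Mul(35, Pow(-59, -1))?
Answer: Rational(-481053, 118) ≈ -4076.7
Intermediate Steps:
U = Rational(-35, 59) (U = Mul(35, Rational(-1, 59)) = Rational(-35, 59) ≈ -0.59322)
l = Rational(-81, 2) (l = Add(-2, Mul(Rational(1, 2), -77)) = Add(-2, Rational(-77, 2)) = Rational(-81, 2) ≈ -40.500)
z = Rational(-13524, 59) (z = Mul(-3, Add(Rational(-35, 59), Mul(-1, -77))) = Mul(-3, Add(Rational(-35, 59), 77)) = Mul(-3, Rational(4508, 59)) = Rational(-13524, 59) ≈ -229.22)
Add(z, Mul(l, 95)) = Add(Rational(-13524, 59), Mul(Rational(-81, 2), 95)) = Add(Rational(-13524, 59), Rational(-7695, 2)) = Rational(-481053, 118)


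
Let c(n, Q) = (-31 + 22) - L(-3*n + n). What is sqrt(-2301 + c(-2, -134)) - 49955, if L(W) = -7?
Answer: -49955 + 7*I*sqrt(47) ≈ -49955.0 + 47.99*I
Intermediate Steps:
c(n, Q) = -2 (c(n, Q) = (-31 + 22) - 1*(-7) = -9 + 7 = -2)
sqrt(-2301 + c(-2, -134)) - 49955 = sqrt(-2301 - 2) - 49955 = sqrt(-2303) - 49955 = 7*I*sqrt(47) - 49955 = -49955 + 7*I*sqrt(47)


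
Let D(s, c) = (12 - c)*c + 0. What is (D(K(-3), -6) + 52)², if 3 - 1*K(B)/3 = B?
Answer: 3136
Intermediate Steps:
K(B) = 9 - 3*B
D(s, c) = c*(12 - c) (D(s, c) = c*(12 - c) + 0 = c*(12 - c))
(D(K(-3), -6) + 52)² = (-6*(12 - 1*(-6)) + 52)² = (-6*(12 + 6) + 52)² = (-6*18 + 52)² = (-108 + 52)² = (-56)² = 3136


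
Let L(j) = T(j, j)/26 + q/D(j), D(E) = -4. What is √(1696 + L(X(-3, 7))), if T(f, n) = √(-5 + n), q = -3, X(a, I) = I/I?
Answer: √(1147003 + 52*I)/26 ≈ 41.192 + 0.00093372*I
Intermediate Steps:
X(a, I) = 1
L(j) = ¾ + √(-5 + j)/26 (L(j) = √(-5 + j)/26 - 3/(-4) = √(-5 + j)*(1/26) - 3*(-¼) = √(-5 + j)/26 + ¾ = ¾ + √(-5 + j)/26)
√(1696 + L(X(-3, 7))) = √(1696 + (¾ + √(-5 + 1)/26)) = √(1696 + (¾ + √(-4)/26)) = √(1696 + (¾ + (2*I)/26)) = √(1696 + (¾ + I/13)) = √(6787/4 + I/13)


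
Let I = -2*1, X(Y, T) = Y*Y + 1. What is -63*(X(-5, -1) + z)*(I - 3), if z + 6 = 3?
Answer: 7245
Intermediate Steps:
z = -3 (z = -6 + 3 = -3)
X(Y, T) = 1 + Y² (X(Y, T) = Y² + 1 = 1 + Y²)
I = -2
-63*(X(-5, -1) + z)*(I - 3) = -63*((1 + (-5)²) - 3)*(-2 - 3) = -63*((1 + 25) - 3)*(-5) = -63*(26 - 3)*(-5) = -1449*(-5) = -63*(-115) = 7245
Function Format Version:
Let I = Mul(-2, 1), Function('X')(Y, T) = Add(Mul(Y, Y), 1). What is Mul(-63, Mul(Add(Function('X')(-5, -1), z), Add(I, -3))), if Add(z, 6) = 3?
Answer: 7245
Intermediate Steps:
z = -3 (z = Add(-6, 3) = -3)
Function('X')(Y, T) = Add(1, Pow(Y, 2)) (Function('X')(Y, T) = Add(Pow(Y, 2), 1) = Add(1, Pow(Y, 2)))
I = -2
Mul(-63, Mul(Add(Function('X')(-5, -1), z), Add(I, -3))) = Mul(-63, Mul(Add(Add(1, Pow(-5, 2)), -3), Add(-2, -3))) = Mul(-63, Mul(Add(Add(1, 25), -3), -5)) = Mul(-63, Mul(Add(26, -3), -5)) = Mul(-63, Mul(23, -5)) = Mul(-63, -115) = 7245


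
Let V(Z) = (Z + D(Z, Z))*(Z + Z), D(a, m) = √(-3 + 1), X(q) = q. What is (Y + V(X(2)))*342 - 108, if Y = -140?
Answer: -45252 + 1368*I*√2 ≈ -45252.0 + 1934.6*I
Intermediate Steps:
D(a, m) = I*√2 (D(a, m) = √(-2) = I*√2)
V(Z) = 2*Z*(Z + I*√2) (V(Z) = (Z + I*√2)*(Z + Z) = (Z + I*√2)*(2*Z) = 2*Z*(Z + I*√2))
(Y + V(X(2)))*342 - 108 = (-140 + 2*2*(2 + I*√2))*342 - 108 = (-140 + (8 + 4*I*√2))*342 - 108 = (-132 + 4*I*√2)*342 - 108 = (-45144 + 1368*I*√2) - 108 = -45252 + 1368*I*√2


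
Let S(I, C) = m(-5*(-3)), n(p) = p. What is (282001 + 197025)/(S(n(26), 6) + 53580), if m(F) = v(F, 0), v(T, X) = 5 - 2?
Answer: 479026/53583 ≈ 8.9399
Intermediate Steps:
v(T, X) = 3
m(F) = 3
S(I, C) = 3
(282001 + 197025)/(S(n(26), 6) + 53580) = (282001 + 197025)/(3 + 53580) = 479026/53583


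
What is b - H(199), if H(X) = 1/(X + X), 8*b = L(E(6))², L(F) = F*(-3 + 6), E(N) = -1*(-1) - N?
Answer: 44771/1592 ≈ 28.122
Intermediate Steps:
E(N) = 1 - N
L(F) = 3*F (L(F) = F*3 = 3*F)
b = 225/8 (b = (3*(1 - 1*6))²/8 = (3*(1 - 6))²/8 = (3*(-5))²/8 = (⅛)*(-15)² = (⅛)*225 = 225/8 ≈ 28.125)
H(X) = 1/(2*X)
b - H(199) = 225/8 - 1/(2*199) = 225/8 - 1*1/398 = 225/8 - 1/398 = 44771/1592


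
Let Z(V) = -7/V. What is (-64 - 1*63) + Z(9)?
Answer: -1150/9 ≈ -127.78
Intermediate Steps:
(-64 - 1*63) + Z(9) = (-64 - 1*63) - 7/9 = (-64 - 63) - 7*1/9 = -127 - 7/9 = -1150/9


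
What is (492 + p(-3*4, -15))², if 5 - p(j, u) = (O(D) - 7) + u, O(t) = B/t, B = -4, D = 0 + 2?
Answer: 271441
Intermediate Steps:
D = 2
O(t) = -4/t
p(j, u) = 14 - u (p(j, u) = 5 - ((-4/2 - 7) + u) = 5 - ((-4*½ - 7) + u) = 5 - ((-2 - 7) + u) = 5 - (-9 + u) = 5 + (9 - u) = 14 - u)
(492 + p(-3*4, -15))² = (492 + (14 - 1*(-15)))² = (492 + (14 + 15))² = (492 + 29)² = 521² = 271441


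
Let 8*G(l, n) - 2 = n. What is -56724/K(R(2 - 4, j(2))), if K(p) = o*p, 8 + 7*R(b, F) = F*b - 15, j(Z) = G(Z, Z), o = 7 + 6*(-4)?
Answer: -33089/34 ≈ -973.21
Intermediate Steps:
G(l, n) = 1/4 + n/8
o = -17 (o = 7 - 24 = -17)
j(Z) = 1/4 + Z/8
R(b, F) = -23/7 + F*b/7 (R(b, F) = -8/7 + (F*b - 15)/7 = -8/7 + (-15 + F*b)/7 = -8/7 + (-15/7 + F*b/7) = -23/7 + F*b/7)
K(p) = -17*p
-56724/K(R(2 - 4, j(2))) = -56724*(-1/(17*(-23/7 + (1/4 + (1/8)*2)*(2 - 4)/7))) = -56724*(-1/(17*(-23/7 + (1/7)*(1/4 + 1/4)*(-2)))) = -56724*(-1/(17*(-23/7 + (1/7)*(1/2)*(-2)))) = -56724*(-1/(17*(-23/7 - 1/7))) = -56724/((-17*(-24/7))) = -56724/408/7 = -56724*7/408 = -33089/34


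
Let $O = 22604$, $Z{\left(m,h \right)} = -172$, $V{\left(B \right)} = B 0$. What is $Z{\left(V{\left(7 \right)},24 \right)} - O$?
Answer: $-22776$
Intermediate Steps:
$V{\left(B \right)} = 0$
$Z{\left(V{\left(7 \right)},24 \right)} - O = -172 - 22604 = -22776$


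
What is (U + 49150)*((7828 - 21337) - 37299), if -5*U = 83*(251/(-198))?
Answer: -412216591844/165 ≈ -2.4983e+9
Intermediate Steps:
U = 20833/990 (U = -83*251/(-198)/5 = -83*251*(-1/198)/5 = -83*(-251)/(5*198) = -⅕*(-20833/198) = 20833/990 ≈ 21.043)
(U + 49150)*((7828 - 21337) - 37299) = (20833/990 + 49150)*((7828 - 21337) - 37299) = 48679333*(-13509 - 37299)/990 = (48679333/990)*(-50808) = -412216591844/165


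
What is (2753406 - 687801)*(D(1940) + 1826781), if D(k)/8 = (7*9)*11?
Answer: 3784859681625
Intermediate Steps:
D(k) = 5544 (D(k) = 8*((7*9)*11) = 8*(63*11) = 8*693 = 5544)
(2753406 - 687801)*(D(1940) + 1826781) = (2753406 - 687801)*(5544 + 1826781) = 2065605*1832325 = 3784859681625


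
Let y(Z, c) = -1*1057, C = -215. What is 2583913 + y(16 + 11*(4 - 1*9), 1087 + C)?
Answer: 2582856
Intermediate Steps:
y(Z, c) = -1057
2583913 + y(16 + 11*(4 - 1*9), 1087 + C) = 2583913 - 1057 = 2582856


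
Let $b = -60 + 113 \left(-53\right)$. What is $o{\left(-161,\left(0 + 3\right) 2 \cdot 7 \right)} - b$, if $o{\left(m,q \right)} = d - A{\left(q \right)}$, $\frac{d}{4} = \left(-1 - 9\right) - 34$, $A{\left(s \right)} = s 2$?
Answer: $5789$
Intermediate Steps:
$A{\left(s \right)} = 2 s$
$d = -176$ ($d = 4 \left(\left(-1 - 9\right) - 34\right) = 4 \left(-10 - 34\right) = 4 \left(-44\right) = -176$)
$o{\left(m,q \right)} = -176 - 2 q$
$b = -6049$ ($b = -60 - 5989 = -6049$)
$o{\left(-161,\left(0 + 3\right) 2 \cdot 7 \right)} - b = \left(-176 - 2 \left(0 + 3\right) 2 \cdot 7\right) - -6049 = \left(-176 - 2 \cdot 3 \cdot 2 \cdot 7\right) + 6049 = \left(-176 - 2 \cdot 6 \cdot 7\right) + 6049 = \left(-176 - 84\right) + 6049 = -260 + 6049 = 5789$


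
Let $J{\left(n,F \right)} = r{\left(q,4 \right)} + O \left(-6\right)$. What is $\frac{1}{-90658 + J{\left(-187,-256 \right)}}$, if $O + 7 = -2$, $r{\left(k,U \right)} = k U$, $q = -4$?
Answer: $- \frac{1}{90620} \approx -1.1035 \cdot 10^{-5}$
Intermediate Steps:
$r{\left(k,U \right)} = U k$
$O = -9$ ($O = -7 - 2 = -9$)
$J{\left(n,F \right)} = 38$ ($J{\left(n,F \right)} = 4 \left(-4\right) - -54 = -16 + 54 = 38$)
$\frac{1}{-90658 + J{\left(-187,-256 \right)}} = \frac{1}{-90658 + 38} = \frac{1}{-90620} = - \frac{1}{90620}$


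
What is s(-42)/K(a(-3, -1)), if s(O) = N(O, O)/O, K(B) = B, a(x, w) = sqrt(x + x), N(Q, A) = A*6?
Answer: -I*sqrt(6) ≈ -2.4495*I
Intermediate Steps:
N(Q, A) = 6*A
a(x, w) = sqrt(2)*sqrt(x) (a(x, w) = sqrt(2*x) = sqrt(2)*sqrt(x))
s(O) = 6 (s(O) = (6*O)/O = 6)
s(-42)/K(a(-3, -1)) = 6/((sqrt(2)*sqrt(-3))) = 6/((sqrt(2)*(I*sqrt(3)))) = 6/((I*sqrt(6))) = 6*(-I*sqrt(6)/6) = -I*sqrt(6)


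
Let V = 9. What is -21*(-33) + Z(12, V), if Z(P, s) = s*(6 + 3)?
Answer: 774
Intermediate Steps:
Z(P, s) = 9*s (Z(P, s) = s*9 = 9*s)
-21*(-33) + Z(12, V) = -21*(-33) + 9*9 = 693 + 81 = 774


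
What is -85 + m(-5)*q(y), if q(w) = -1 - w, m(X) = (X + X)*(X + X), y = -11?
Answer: 915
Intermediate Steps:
m(X) = 4*X² (m(X) = (2*X)*(2*X) = 4*X²)
-85 + m(-5)*q(y) = -85 + (4*(-5)²)*(-1 - 1*(-11)) = -85 + (4*25)*(-1 + 11) = -85 + 100*10 = -85 + 1000 = 915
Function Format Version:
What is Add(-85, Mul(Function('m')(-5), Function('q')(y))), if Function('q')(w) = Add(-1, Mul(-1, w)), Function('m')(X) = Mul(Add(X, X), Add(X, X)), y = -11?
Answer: 915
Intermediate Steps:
Function('m')(X) = Mul(4, Pow(X, 2)) (Function('m')(X) = Mul(Mul(2, X), Mul(2, X)) = Mul(4, Pow(X, 2)))
Add(-85, Mul(Function('m')(-5), Function('q')(y))) = Add(-85, Mul(Mul(4, Pow(-5, 2)), Add(-1, Mul(-1, -11)))) = Add(-85, Mul(Mul(4, 25), Add(-1, 11))) = Add(-85, Mul(100, 10)) = Add(-85, 1000) = 915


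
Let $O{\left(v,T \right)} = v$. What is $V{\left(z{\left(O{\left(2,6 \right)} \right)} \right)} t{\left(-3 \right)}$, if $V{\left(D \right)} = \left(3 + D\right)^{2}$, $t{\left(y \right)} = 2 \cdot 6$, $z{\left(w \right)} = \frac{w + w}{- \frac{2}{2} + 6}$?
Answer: $\frac{4332}{25} \approx 173.28$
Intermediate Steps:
$z{\left(w \right)} = \frac{2 w}{5}$ ($z{\left(w \right)} = \frac{2 w}{\left(-2\right) \frac{1}{2} + 6} = \frac{2 w}{-1 + 6} = \frac{2 w}{5}$)
$t{\left(y \right)} = 12$
$V{\left(z{\left(O{\left(2,6 \right)} \right)} \right)} t{\left(-3 \right)} = \left(3 + \frac{2}{5} \cdot 2\right)^{2} \cdot 12 = \left(3 + \frac{4}{5}\right)^{2} \cdot 12 = \left(\frac{19}{5}\right)^{2} \cdot 12 = \frac{361}{25} \cdot 12 = \frac{4332}{25}$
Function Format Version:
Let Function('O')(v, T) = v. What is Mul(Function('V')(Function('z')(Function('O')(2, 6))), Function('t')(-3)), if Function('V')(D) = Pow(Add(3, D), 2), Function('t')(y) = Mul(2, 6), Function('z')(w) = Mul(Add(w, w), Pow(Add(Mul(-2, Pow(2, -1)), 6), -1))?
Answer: Rational(4332, 25) ≈ 173.28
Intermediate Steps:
Function('z')(w) = Mul(Rational(2, 5), w) (Function('z')(w) = Mul(Mul(2, w), Pow(Add(Mul(-2, Rational(1, 2)), 6), -1)) = Mul(Mul(2, w), Pow(Add(-1, 6), -1)) = Mul(Mul(2, w), Pow(5, -1)) = Mul(Mul(2, w), Rational(1, 5)) = Mul(Rational(2, 5), w))
Function('t')(y) = 12
Mul(Function('V')(Function('z')(Function('O')(2, 6))), Function('t')(-3)) = Mul(Pow(Add(3, Mul(Rational(2, 5), 2)), 2), 12) = Mul(Pow(Add(3, Rational(4, 5)), 2), 12) = Mul(Pow(Rational(19, 5), 2), 12) = Mul(Rational(361, 25), 12) = Rational(4332, 25)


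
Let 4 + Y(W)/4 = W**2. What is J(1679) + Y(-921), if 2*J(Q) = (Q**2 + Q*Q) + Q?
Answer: 12425657/2 ≈ 6.2128e+6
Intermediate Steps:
Y(W) = -16 + 4*W**2
J(Q) = Q**2 + Q/2 (J(Q) = ((Q**2 + Q*Q) + Q)/2 = ((Q**2 + Q**2) + Q)/2 = (2*Q**2 + Q)/2 = (Q + 2*Q**2)/2 = Q**2 + Q/2)
J(1679) + Y(-921) = 1679*(1/2 + 1679) + (-16 + 4*(-921)**2) = 1679*(3359/2) + (-16 + 4*848241) = 5639761/2 + (-16 + 3392964) = 5639761/2 + 3392948 = 12425657/2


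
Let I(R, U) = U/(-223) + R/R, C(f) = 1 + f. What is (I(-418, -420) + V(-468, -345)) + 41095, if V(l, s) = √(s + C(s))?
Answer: 9164828/223 + I*√689 ≈ 41098.0 + 26.249*I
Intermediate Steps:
V(l, s) = √(1 + 2*s) (V(l, s) = √(s + (1 + s)) = √(1 + 2*s))
I(R, U) = 1 - U/223 (I(R, U) = U*(-1/223) + 1 = -U/223 + 1 = 1 - U/223)
(I(-418, -420) + V(-468, -345)) + 41095 = ((1 - 1/223*(-420)) + √(1 + 2*(-345))) + 41095 = ((1 + 420/223) + √(1 - 690)) + 41095 = (643/223 + √(-689)) + 41095 = (643/223 + I*√689) + 41095 = 9164828/223 + I*√689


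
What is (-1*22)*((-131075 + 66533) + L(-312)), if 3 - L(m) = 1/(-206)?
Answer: 146245363/103 ≈ 1.4199e+6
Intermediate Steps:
L(m) = 619/206 (L(m) = 3 - 1/(-206) = 3 - 1*(-1/206) = 3 + 1/206 = 619/206)
(-1*22)*((-131075 + 66533) + L(-312)) = (-1*22)*((-131075 + 66533) + 619/206) = -22*(-64542 + 619/206) = -22*(-13295033/206) = 146245363/103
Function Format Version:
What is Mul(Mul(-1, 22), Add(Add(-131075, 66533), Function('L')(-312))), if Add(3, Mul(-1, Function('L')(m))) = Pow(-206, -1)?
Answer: Rational(146245363, 103) ≈ 1.4199e+6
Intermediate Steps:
Function('L')(m) = Rational(619, 206) (Function('L')(m) = Add(3, Mul(-1, Pow(-206, -1))) = Add(3, Mul(-1, Rational(-1, 206))) = Add(3, Rational(1, 206)) = Rational(619, 206))
Mul(Mul(-1, 22), Add(Add(-131075, 66533), Function('L')(-312))) = Mul(Mul(-1, 22), Add(Add(-131075, 66533), Rational(619, 206))) = Mul(-22, Add(-64542, Rational(619, 206))) = Mul(-22, Rational(-13295033, 206)) = Rational(146245363, 103)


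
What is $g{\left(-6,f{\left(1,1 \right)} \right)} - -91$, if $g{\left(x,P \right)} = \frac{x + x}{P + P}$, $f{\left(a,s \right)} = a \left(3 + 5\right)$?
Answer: $\frac{361}{4} \approx 90.25$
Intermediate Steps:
$f{\left(a,s \right)} = 8 a$ ($f{\left(a,s \right)} = a 8 = 8 a$)
$g{\left(x,P \right)} = \frac{x}{P}$ ($g{\left(x,P \right)} = \frac{2 x}{2 P} = 2 x \frac{1}{2 P} = \frac{x}{P}$)
$g{\left(-6,f{\left(1,1 \right)} \right)} - -91 = - \frac{6}{8 \cdot 1} - -91 = - \frac{6}{8} + 91 = \left(-6\right) \frac{1}{8} + 91 = - \frac{3}{4} + 91 = \frac{361}{4}$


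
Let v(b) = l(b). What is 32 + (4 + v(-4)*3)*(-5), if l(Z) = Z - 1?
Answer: 87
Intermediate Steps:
l(Z) = -1 + Z
v(b) = -1 + b
32 + (4 + v(-4)*3)*(-5) = 32 + (4 + (-1 - 4)*3)*(-5) = 32 + (4 - 5*3)*(-5) = 32 + (4 - 15)*(-5) = 32 - 11*(-5) = 32 + 55 = 87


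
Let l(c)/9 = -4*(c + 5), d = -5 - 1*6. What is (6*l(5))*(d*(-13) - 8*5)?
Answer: -222480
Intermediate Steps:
d = -11 (d = -5 - 6 = -11)
l(c) = -180 - 36*c (l(c) = 9*(-4*(c + 5)) = 9*(-4*(5 + c)) = 9*(-20 - 4*c) = -180 - 36*c)
(6*l(5))*(d*(-13) - 8*5) = (6*(-180 - 36*5))*(-11*(-13) - 8*5) = (6*(-180 - 180))*(143 - 40) = (6*(-360))*103 = -2160*103 = -222480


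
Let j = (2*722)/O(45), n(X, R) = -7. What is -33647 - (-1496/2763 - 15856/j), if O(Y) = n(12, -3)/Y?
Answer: -18645626829/554135 ≈ -33648.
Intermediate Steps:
O(Y) = -7/Y
j = -64980/7 (j = (2*722)/((-7/45)) = 1444/((-7*1/45)) = 1444/(-7/45) = 1444*(-45/7) = -64980/7 ≈ -9282.9)
-33647 - (-1496/2763 - 15856/j) = -33647 - (-1496/2763 - 15856/(-64980/7)) = -33647 - (-1496*1/2763 - 15856*(-7/64980)) = -33647 - (-1496/2763 + 27748/16245) = -33647 - 1*646484/554135 = -33647 - 646484/554135 = -18645626829/554135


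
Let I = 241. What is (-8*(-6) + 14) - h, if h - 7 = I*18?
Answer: -4283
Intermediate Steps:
h = 4345 (h = 7 + 241*18 = 7 + 4338 = 4345)
(-8*(-6) + 14) - h = (-8*(-6) + 14) - 1*4345 = (48 + 14) - 4345 = 62 - 4345 = -4283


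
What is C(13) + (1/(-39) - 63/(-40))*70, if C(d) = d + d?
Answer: 20975/156 ≈ 134.46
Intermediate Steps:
C(d) = 2*d
C(13) + (1/(-39) - 63/(-40))*70 = 2*13 + (1/(-39) - 63/(-40))*70 = 26 + (1*(-1/39) - 63*(-1/40))*70 = 26 + (-1/39 + 63/40)*70 = 26 + (2417/1560)*70 = 26 + 16919/156 = 20975/156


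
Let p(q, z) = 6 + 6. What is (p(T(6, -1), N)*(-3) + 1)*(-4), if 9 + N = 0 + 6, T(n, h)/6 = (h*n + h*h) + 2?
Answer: 140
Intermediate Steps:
T(n, h) = 12 + 6*h² + 6*h*n (T(n, h) = 6*((h*n + h*h) + 2) = 6*((h*n + h²) + 2) = 6*((h² + h*n) + 2) = 6*(2 + h² + h*n) = 12 + 6*h² + 6*h*n)
N = -3 (N = -9 + (0 + 6) = -9 + 6 = -3)
p(q, z) = 12
(p(T(6, -1), N)*(-3) + 1)*(-4) = (12*(-3) + 1)*(-4) = (-36 + 1)*(-4) = -35*(-4) = 140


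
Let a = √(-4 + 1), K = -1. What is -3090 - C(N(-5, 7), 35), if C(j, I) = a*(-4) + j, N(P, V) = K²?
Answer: -3091 + 4*I*√3 ≈ -3091.0 + 6.9282*I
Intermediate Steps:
a = I*√3 (a = √(-3) = I*√3 ≈ 1.732*I)
N(P, V) = 1 (N(P, V) = (-1)² = 1)
C(j, I) = j - 4*I*√3 (C(j, I) = (I*√3)*(-4) + j = -4*I*√3 + j = j - 4*I*√3)
-3090 - C(N(-5, 7), 35) = -3090 - (1 - 4*I*√3) = -3090 + (-1 + 4*I*√3) = -3091 + 4*I*√3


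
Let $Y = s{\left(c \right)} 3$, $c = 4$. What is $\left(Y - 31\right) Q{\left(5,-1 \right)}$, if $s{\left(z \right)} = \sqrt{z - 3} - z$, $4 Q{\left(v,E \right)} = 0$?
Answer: $0$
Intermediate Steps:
$Q{\left(v,E \right)} = 0$ ($Q{\left(v,E \right)} = \frac{1}{4} \cdot 0 = 0$)
$s{\left(z \right)} = \sqrt{-3 + z} - z$
$Y = -9$ ($Y = \left(\sqrt{-3 + 4} - 4\right) 3 = \left(\sqrt{1} - 4\right) 3 = \left(1 - 4\right) 3 = \left(-3\right) 3 = -9$)
$\left(Y - 31\right) Q{\left(5,-1 \right)} = \left(-9 - 31\right) 0 = \left(-40\right) 0 = 0$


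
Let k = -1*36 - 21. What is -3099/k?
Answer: 1033/19 ≈ 54.368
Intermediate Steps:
k = -57 (k = -36 - 21 = -57)
-3099/k = -3099/(-57) = -3099*(-1/57) = 1033/19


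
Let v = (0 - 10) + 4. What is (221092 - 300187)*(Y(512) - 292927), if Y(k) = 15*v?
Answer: 23176179615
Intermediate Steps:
v = -6 (v = -10 + 4 = -6)
Y(k) = -90 (Y(k) = 15*(-6) = -90)
(221092 - 300187)*(Y(512) - 292927) = (221092 - 300187)*(-90 - 292927) = -79095*(-293017) = 23176179615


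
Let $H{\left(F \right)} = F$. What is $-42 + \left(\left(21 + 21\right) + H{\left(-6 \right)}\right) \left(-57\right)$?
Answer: $-2094$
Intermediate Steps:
$-42 + \left(\left(21 + 21\right) + H{\left(-6 \right)}\right) \left(-57\right) = -42 + \left(\left(21 + 21\right) - 6\right) \left(-57\right) = -42 + \left(42 - 6\right) \left(-57\right) = -42 + 36 \left(-57\right) = -42 - 2052 = -2094$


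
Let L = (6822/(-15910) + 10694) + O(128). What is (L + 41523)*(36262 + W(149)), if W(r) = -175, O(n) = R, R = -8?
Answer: 14987623393008/7955 ≈ 1.8841e+9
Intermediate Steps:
O(n) = -8
L = 85003719/7955 (L = (6822/(-15910) + 10694) - 8 = (6822*(-1/15910) + 10694) - 8 = (-3411/7955 + 10694) - 8 = 85067359/7955 - 8 = 85003719/7955 ≈ 10686.)
(L + 41523)*(36262 + W(149)) = (85003719/7955 + 41523)*(36262 - 175) = (415319184/7955)*36087 = 14987623393008/7955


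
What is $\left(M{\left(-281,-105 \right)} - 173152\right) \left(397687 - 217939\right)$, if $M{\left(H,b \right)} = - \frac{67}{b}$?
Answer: $- \frac{1089326384988}{35} \approx -3.1124 \cdot 10^{10}$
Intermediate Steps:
$\left(M{\left(-281,-105 \right)} - 173152\right) \left(397687 - 217939\right) = \left(- \frac{67}{-105} - 173152\right) \left(397687 - 217939\right) = \left(\left(-67\right) \left(- \frac{1}{105}\right) - 173152\right) 179748 = \left(\frac{67}{105} - 173152\right) 179748 = \left(- \frac{18180893}{105}\right) 179748 = - \frac{1089326384988}{35}$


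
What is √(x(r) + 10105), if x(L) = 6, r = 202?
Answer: √10111 ≈ 100.55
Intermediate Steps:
√(x(r) + 10105) = √(6 + 10105) = √10111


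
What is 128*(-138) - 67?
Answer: -17731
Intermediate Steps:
128*(-138) - 67 = -17664 - 67 = -17731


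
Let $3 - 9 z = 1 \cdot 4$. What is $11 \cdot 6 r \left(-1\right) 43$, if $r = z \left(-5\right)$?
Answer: $- \frac{4730}{3} \approx -1576.7$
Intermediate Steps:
$z = - \frac{1}{9}$ ($z = \frac{1}{3} - \frac{1 \cdot 4}{9} = \frac{1}{3} - \frac{4}{9} = - \frac{1}{9} \approx -0.11111$)
$r = \frac{5}{9}$ ($r = \left(- \frac{1}{9}\right) \left(-5\right) = \frac{5}{9} \approx 0.55556$)
$11 \cdot 6 r \left(-1\right) 43 = 11 \cdot 6 \cdot \frac{5}{9} \left(-1\right) 43 = 11 \cdot \frac{10}{3} \left(-1\right) 43 = 11 \left(- \frac{10}{3}\right) 43 = \left(- \frac{110}{3}\right) 43 = - \frac{4730}{3}$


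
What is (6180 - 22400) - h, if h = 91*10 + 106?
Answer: -17236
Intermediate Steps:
h = 1016 (h = 910 + 106 = 1016)
(6180 - 22400) - h = (6180 - 22400) - 1*1016 = -16220 - 1016 = -17236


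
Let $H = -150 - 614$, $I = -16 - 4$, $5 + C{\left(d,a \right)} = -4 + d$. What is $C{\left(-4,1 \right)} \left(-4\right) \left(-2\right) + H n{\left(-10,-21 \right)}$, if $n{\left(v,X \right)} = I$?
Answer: $15176$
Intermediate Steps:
$C{\left(d,a \right)} = -9 + d$ ($C{\left(d,a \right)} = -5 + \left(-4 + d\right) = -9 + d$)
$I = -20$
$n{\left(v,X \right)} = -20$
$H = -764$ ($H = -150 - 614 = -764$)
$C{\left(-4,1 \right)} \left(-4\right) \left(-2\right) + H n{\left(-10,-21 \right)} = \left(-9 - 4\right) \left(-4\right) \left(-2\right) - -15280 = \left(-13\right) \left(-4\right) \left(-2\right) + 15280 = 52 \left(-2\right) + 15280 = -104 + 15280 = 15176$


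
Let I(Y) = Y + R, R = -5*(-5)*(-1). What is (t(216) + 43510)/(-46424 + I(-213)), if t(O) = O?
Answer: -21863/23331 ≈ -0.93708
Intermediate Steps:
R = -25 (R = 25*(-1) = -25)
I(Y) = -25 + Y (I(Y) = Y - 25 = -25 + Y)
(t(216) + 43510)/(-46424 + I(-213)) = (216 + 43510)/(-46424 + (-25 - 213)) = 43726/(-46424 - 238) = 43726/(-46662) = 43726*(-1/46662) = -21863/23331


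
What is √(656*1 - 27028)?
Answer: 2*I*√6593 ≈ 162.39*I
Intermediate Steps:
√(656*1 - 27028) = √(656 - 27028) = √(-26372) = 2*I*√6593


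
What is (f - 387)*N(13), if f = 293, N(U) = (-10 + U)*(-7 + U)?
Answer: -1692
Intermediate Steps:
(f - 387)*N(13) = (293 - 387)*(70 + 13² - 17*13) = -94*(70 + 169 - 221) = -94*18 = -1692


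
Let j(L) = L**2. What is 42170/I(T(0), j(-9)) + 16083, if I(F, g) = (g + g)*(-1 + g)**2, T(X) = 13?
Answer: 1667489657/103680 ≈ 16083.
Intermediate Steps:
I(F, g) = 2*g*(-1 + g)**2 (I(F, g) = (2*g)*(-1 + g)**2 = 2*g*(-1 + g)**2)
42170/I(T(0), j(-9)) + 16083 = 42170/((2*(-9)**2*(-1 + (-9)**2)**2)) + 16083 = 42170/((2*81*(-1 + 81)**2)) + 16083 = 42170/((2*81*80**2)) + 16083 = 42170/((2*81*6400)) + 16083 = 42170/1036800 + 16083 = 42170*(1/1036800) + 16083 = 4217/103680 + 16083 = 1667489657/103680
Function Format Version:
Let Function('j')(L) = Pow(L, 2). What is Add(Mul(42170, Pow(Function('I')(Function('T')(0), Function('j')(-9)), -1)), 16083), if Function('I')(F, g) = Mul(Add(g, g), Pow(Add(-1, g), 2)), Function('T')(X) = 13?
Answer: Rational(1667489657, 103680) ≈ 16083.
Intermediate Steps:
Function('I')(F, g) = Mul(2, g, Pow(Add(-1, g), 2)) (Function('I')(F, g) = Mul(Mul(2, g), Pow(Add(-1, g), 2)) = Mul(2, g, Pow(Add(-1, g), 2)))
Add(Mul(42170, Pow(Function('I')(Function('T')(0), Function('j')(-9)), -1)), 16083) = Add(Mul(42170, Pow(Mul(2, Pow(-9, 2), Pow(Add(-1, Pow(-9, 2)), 2)), -1)), 16083) = Add(Mul(42170, Pow(Mul(2, 81, Pow(Add(-1, 81), 2)), -1)), 16083) = Add(Mul(42170, Pow(Mul(2, 81, Pow(80, 2)), -1)), 16083) = Add(Mul(42170, Pow(Mul(2, 81, 6400), -1)), 16083) = Add(Mul(42170, Pow(1036800, -1)), 16083) = Add(Mul(42170, Rational(1, 1036800)), 16083) = Add(Rational(4217, 103680), 16083) = Rational(1667489657, 103680)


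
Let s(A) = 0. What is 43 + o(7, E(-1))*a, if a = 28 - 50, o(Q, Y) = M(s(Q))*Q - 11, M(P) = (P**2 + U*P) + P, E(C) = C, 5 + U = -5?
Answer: 285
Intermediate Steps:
U = -10 (U = -5 - 5 = -10)
M(P) = P**2 - 9*P (M(P) = (P**2 - 10*P) + P = P**2 - 9*P)
o(Q, Y) = -11 (o(Q, Y) = (0*(-9 + 0))*Q - 11 = (0*(-9))*Q - 11 = 0*Q - 11 = 0 - 11 = -11)
a = -22
43 + o(7, E(-1))*a = 43 - 11*(-22) = 43 + 242 = 285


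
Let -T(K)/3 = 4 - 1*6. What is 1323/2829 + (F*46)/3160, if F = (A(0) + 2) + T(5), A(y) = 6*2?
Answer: 56528/74497 ≈ 0.75880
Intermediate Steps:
T(K) = 6 (T(K) = -3*(4 - 1*6) = -3*(4 - 6) = -3*(-2) = 6)
A(y) = 12
F = 20 (F = (12 + 2) + 6 = 14 + 6 = 20)
1323/2829 + (F*46)/3160 = 1323/2829 + (20*46)/3160 = 1323*(1/2829) + 920*(1/3160) = 441/943 + 23/79 = 56528/74497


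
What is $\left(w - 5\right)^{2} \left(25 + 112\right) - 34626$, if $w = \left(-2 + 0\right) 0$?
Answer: $-31201$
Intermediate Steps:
$w = 0$ ($w = \left(-2\right) 0 = 0$)
$\left(w - 5\right)^{2} \left(25 + 112\right) - 34626 = \left(0 - 5\right)^{2} \left(25 + 112\right) - 34626 = \left(-5\right)^{2} \cdot 137 - 34626 = 25 \cdot 137 - 34626 = 3425 - 34626 = -31201$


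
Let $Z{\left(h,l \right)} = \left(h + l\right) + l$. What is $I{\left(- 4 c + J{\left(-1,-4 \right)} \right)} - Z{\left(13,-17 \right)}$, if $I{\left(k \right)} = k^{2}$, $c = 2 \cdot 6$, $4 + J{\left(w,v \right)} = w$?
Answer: $2830$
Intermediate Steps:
$J{\left(w,v \right)} = -4 + w$
$Z{\left(h,l \right)} = h + 2 l$
$c = 12$
$I{\left(- 4 c + J{\left(-1,-4 \right)} \right)} - Z{\left(13,-17 \right)} = \left(\left(-4\right) 12 - 5\right)^{2} - \left(13 + 2 \left(-17\right)\right) = \left(-48 - 5\right)^{2} - \left(13 - 34\right) = \left(-53\right)^{2} - -21 = 2809 + 21 = 2830$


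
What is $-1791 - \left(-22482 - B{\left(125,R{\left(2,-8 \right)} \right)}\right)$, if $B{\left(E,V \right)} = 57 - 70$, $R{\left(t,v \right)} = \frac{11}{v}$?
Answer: $20678$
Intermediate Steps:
$B{\left(E,V \right)} = -13$ ($B{\left(E,V \right)} = 57 - 70 = -13$)
$-1791 - \left(-22482 - B{\left(125,R{\left(2,-8 \right)} \right)}\right) = -1791 - \left(-22482 - -13\right) = -1791 - \left(-22482 + 13\right) = -1791 - -22469 = -1791 + 22469 = 20678$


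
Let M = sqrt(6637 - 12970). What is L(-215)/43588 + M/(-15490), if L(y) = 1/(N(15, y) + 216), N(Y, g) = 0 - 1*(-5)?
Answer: 1/9632948 - I*sqrt(6333)/15490 ≈ 1.0381e-7 - 0.0051375*I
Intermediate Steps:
N(Y, g) = 5 (N(Y, g) = 0 + 5 = 5)
M = I*sqrt(6333) (M = sqrt(-6333) = I*sqrt(6333) ≈ 79.58*I)
L(y) = 1/221 (L(y) = 1/(5 + 216) = 1/221)
L(-215)/43588 + M/(-15490) = (1/221)/43588 + (I*sqrt(6333))/(-15490) = (1/221)*(1/43588) + (I*sqrt(6333))*(-1/15490) = 1/9632948 - I*sqrt(6333)/15490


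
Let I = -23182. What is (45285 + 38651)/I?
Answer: -41968/11591 ≈ -3.6207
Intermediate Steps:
(45285 + 38651)/I = (45285 + 38651)/(-23182) = 83936*(-1/23182) = -41968/11591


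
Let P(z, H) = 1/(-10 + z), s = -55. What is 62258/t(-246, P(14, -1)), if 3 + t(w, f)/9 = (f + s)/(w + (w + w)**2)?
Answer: -20073473392/8706105 ≈ -2305.7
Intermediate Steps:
t(w, f) = -27 + 9*(-55 + f)/(w + 4*w**2) (t(w, f) = -27 + 9*((f - 55)/(w + (w + w)**2)) = -27 + 9*((-55 + f)/(w + (2*w)**2)) = -27 + 9*((-55 + f)/(w + 4*w**2)) = -27 + 9*(-55 + f)/(w + 4*w**2))
62258/t(-246, P(14, -1)) = 62258/((9*(-55 + 1/(-10 + 14) - 12*(-246)**2 - 3*(-246))/(-246*(1 + 4*(-246))))) = 62258/((9*(-1/246)*(-55 + 1/4 - 12*60516 + 738)/(1 - 984))) = 62258/((9*(-1/246)*(-55 + 1/4 - 726192 + 738)/(-983))) = 62258/((9*(-1/246)*(-1/983)*(-2902035/4))) = 62258/(-8706105/322424) = 62258*(-322424/8706105) = -20073473392/8706105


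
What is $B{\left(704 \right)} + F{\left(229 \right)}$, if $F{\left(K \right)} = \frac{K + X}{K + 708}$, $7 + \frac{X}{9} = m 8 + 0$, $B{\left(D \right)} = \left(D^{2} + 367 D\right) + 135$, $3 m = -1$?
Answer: $\frac{706609645}{937} \approx 7.5412 \cdot 10^{5}$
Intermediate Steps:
$m = - \frac{1}{3}$ ($m = \frac{1}{3} \left(-1\right) = - \frac{1}{3} \approx -0.33333$)
$B{\left(D \right)} = 135 + D^{2} + 367 D$
$X = -87$ ($X = -63 + 9 \left(\left(- \frac{1}{3}\right) 8 + 0\right) = -63 + 9 \left(- \frac{8}{3} + 0\right) = -63 + 9 \left(- \frac{8}{3}\right) = -63 - 24 = -87$)
$F{\left(K \right)} = \frac{-87 + K}{708 + K}$ ($F{\left(K \right)} = \frac{K - 87}{K + 708} = \frac{-87 + K}{708 + K}$)
$B{\left(704 \right)} + F{\left(229 \right)} = \left(135 + 704^{2} + 367 \cdot 704\right) + \frac{-87 + 229}{708 + 229} = \left(135 + 495616 + 258368\right) + \frac{1}{937} \cdot 142 = 754119 + \frac{1}{937} \cdot 142 = 754119 + \frac{142}{937} = \frac{706609645}{937}$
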